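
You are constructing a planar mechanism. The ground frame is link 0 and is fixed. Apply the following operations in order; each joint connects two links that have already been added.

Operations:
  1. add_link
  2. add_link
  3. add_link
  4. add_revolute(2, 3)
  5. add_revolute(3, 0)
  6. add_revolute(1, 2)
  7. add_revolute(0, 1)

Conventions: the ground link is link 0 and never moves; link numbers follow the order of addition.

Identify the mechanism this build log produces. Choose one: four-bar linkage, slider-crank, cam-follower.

links: 4 (incl. ground); joints: 4 revolute, 0 prismatic, 0 higher (cam) pair, forming one closed loop
4 links in a single 4R loop → four-bar linkage

four-bar linkage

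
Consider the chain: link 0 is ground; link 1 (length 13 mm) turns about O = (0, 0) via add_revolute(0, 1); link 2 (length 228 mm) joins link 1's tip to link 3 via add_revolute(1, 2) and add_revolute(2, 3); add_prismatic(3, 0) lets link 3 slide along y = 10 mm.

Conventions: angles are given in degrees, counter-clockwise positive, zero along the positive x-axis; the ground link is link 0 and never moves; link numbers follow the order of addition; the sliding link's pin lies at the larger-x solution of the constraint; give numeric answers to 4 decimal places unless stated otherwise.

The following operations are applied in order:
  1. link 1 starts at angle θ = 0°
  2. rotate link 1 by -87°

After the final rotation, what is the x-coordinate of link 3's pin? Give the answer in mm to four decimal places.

geometry: r = 13 mm, L = 228 mm, e = 10 mm; θ starts at 0°
rotate link 1 by -87°: θ ← 0° -87° = -87°
crank pin P = (r cos θ, r sin θ) = (0.680367, -12.982184)
h = r sin θ − e = -12.982184 − 10 = -22.982184
x = r cos θ + √(L² − h²) = 0.680367 + 226.838752 = 227.519119

227.5191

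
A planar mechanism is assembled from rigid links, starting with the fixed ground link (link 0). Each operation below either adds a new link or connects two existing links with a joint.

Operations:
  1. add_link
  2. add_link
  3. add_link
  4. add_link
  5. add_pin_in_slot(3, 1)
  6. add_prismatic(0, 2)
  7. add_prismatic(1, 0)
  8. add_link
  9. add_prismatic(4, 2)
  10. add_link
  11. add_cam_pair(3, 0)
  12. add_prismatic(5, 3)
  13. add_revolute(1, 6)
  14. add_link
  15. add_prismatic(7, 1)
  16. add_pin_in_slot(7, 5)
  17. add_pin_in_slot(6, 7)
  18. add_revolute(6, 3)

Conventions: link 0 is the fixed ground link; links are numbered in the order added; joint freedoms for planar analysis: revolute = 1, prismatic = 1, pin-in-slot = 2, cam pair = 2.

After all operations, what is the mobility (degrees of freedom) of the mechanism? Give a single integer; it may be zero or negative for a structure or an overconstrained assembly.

(L,J1,J2)=(1,0,0); link0 fixed
link1: (2,0,0)
link2: (3,0,0)
link3: (4,0,0)
link4: (5,0,0)
PS 3-1 [J2]: (5,0,1)
P 0-2 [J1]: (5,1,1)
P 1-0 [J1]: (5,2,1)
link5: (6,2,1)
P 4-2 [J1]: (6,3,1)
link6: (7,3,1)
C 3-0 [J2]: (7,3,2)
P 5-3 [J1]: (7,4,2)
R 1-6 [J1]: (7,5,2)
link7: (8,5,2)
P 7-1 [J1]: (8,6,2)
PS 7-5 [J2]: (8,6,3)
PS 6-7 [J2]: (8,6,4)
R 6-3 [J1]: (8,7,4)
Grübler: 3·7 − 2·7 − 4 = 3

M = 3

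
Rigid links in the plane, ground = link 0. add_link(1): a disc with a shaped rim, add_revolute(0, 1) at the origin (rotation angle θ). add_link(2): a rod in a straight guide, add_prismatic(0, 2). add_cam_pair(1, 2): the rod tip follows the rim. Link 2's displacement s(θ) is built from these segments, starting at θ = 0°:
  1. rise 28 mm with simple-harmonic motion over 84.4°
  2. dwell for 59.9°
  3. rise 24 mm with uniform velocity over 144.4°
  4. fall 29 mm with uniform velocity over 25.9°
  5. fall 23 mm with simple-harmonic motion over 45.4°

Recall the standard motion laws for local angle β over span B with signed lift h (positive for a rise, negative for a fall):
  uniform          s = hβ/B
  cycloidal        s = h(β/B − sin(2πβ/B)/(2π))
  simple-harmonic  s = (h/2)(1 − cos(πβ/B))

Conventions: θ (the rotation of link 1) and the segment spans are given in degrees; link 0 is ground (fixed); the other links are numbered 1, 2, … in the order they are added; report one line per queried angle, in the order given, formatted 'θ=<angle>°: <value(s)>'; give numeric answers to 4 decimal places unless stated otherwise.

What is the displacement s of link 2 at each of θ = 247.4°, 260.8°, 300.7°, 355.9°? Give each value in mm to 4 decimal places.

segment 1 (0° to 84.4°, simple-harmonic, h = 28) is passed completely: s = 0.0000 + (28) = 28.0000
segment 2 (84.4° to 144.3°, dwell): s unchanged at 28.0000
θ = 247.4° falls in segment 3 (144.3° to 288.7°, uniform, h = 24): β = 247.4 − 144.3 = 103.1°, B = 144.4°; Δs = 24·103.1/144.4 = 17.1357; s = 28.0000 + 17.1357 = 45.1357
θ = 260.8° falls in segment 3 (144.3° to 288.7°, uniform, h = 24): β = 260.8 − 144.3 = 116.5°, B = 144.4°; Δs = 24·116.5/144.4 = 19.3629; s = 28.0000 + 19.3629 = 47.3629
segment 3 (144.3° to 288.7°, uniform, h = 24) is passed completely: s = 28.0000 + (24) = 52.0000
θ = 300.7° falls in segment 4 (288.7° to 314.6°, uniform, h = -29): β = 300.7 − 288.7 = 12°, B = 25.9°; Δs = -29·12/25.9 = -13.4363; s = 52.0000 − 13.4363 = 38.5637
segment 4 (288.7° to 314.6°, uniform, h = -29) is passed completely: s = 52.0000 + (-29) = 23.0000
θ = 355.9° falls in segment 5 (314.6° to 360°, simple-harmonic, h = -23): β = 355.9 − 314.6 = 41.3°, B = 45.4°; Δs = -23/2·(1 − cos(π·0.9097)) = -22.5403; s = 23.0000 − 22.5403 = 0.4597

θ=247.4°: 45.1357
θ=260.8°: 47.3629
θ=300.7°: 38.5637
θ=355.9°: 0.4597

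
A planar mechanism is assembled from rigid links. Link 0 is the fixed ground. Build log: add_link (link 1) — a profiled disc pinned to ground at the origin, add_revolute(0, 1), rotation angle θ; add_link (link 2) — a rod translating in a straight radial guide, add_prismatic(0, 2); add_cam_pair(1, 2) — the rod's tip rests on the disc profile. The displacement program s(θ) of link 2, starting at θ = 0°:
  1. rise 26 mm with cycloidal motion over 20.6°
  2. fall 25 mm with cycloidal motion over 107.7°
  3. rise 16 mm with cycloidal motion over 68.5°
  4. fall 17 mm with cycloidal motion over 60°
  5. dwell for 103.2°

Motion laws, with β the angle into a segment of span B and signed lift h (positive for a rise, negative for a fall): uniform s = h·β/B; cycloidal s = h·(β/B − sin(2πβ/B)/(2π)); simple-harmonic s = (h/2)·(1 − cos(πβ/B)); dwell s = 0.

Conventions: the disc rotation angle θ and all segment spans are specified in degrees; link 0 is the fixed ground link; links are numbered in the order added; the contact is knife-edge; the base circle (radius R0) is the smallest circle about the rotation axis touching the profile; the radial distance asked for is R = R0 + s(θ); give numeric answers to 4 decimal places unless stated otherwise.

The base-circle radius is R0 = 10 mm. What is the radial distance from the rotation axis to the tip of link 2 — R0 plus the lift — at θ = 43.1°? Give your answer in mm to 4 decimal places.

seg 1 [0°–20.6°] cycloidal, h=26: full span → s += 26 → s = 26.0000
seg 2 [20.6°–128.3°] cycloidal, h=-25: θ=43.1° here. β=22.5, B=107.7. -25·(0.2089 − sin(2π·0.2089)/(2π)) = -1.3758 → s = 24.6242
R = R0 + s = 10 + 24.6242 = 34.6242

34.6242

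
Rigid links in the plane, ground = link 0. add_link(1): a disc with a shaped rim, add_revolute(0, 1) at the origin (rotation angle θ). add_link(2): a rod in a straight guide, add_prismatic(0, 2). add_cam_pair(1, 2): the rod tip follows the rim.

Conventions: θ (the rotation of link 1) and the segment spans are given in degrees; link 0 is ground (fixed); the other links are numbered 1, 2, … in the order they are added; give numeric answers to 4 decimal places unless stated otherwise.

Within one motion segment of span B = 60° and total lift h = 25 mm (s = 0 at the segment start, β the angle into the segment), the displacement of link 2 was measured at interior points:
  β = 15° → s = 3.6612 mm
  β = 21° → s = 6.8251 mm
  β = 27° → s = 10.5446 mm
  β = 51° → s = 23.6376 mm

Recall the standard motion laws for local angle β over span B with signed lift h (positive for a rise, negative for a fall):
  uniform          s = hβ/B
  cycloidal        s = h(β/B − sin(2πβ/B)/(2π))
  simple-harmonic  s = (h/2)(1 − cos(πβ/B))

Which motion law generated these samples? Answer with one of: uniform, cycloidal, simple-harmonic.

candidates at β/B = r: uniform s = h·r (linear in β); cycloidal s = h·(r − sin(2πr)/(2π)); simple-harmonic s = (h/2)(1 − cos(πr))
β=15°: printed 3.6612 | uniform 6.2500, cycloidal 2.2711, simple-harmonic 3.6612
β=21°: printed 6.8251 | uniform 8.7500, cycloidal 5.5310, simple-harmonic 6.8251
β=27°: printed 10.5446 | uniform 11.2500, cycloidal 10.0205, simple-harmonic 10.5446
β=51°: printed 23.6376 | uniform 21.2500, cycloidal 24.4690, simple-harmonic 23.6376
only one law matches every sample → simple-harmonic

simple-harmonic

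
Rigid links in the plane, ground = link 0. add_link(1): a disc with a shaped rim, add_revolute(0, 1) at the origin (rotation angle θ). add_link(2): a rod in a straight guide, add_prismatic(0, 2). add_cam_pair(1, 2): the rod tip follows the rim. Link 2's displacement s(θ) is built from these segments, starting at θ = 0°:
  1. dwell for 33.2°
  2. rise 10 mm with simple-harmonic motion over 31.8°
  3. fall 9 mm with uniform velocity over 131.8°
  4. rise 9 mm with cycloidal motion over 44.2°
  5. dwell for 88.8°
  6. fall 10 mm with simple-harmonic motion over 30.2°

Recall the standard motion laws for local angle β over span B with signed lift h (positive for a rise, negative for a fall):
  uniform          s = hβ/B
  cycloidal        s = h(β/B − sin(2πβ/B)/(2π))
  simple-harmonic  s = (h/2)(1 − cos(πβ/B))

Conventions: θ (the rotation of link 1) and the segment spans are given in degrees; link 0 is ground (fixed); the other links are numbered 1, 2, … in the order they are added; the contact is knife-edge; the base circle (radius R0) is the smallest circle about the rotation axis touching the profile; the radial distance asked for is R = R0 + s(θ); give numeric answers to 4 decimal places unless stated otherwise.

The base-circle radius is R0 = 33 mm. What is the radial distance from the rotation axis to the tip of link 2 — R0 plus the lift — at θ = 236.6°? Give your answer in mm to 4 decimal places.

segment 1 (0° to 33.2°, dwell): s unchanged at 0.0000
segment 2 (33.2° to 65°, simple-harmonic, h = 10) is passed completely: s = 0.0000 + (10) = 10.0000
segment 3 (65° to 196.8°, uniform, h = -9) is passed completely: s = 10.0000 + (-9) = 1.0000
θ = 236.6° falls in segment 4 (196.8° to 241°, cycloidal, h = 9): β = 236.6 − 196.8 = 39.8°, B = 44.2°; Δs = 9·(0.9005 − sin(2π·0.9005)/(2π)) = 8.9427; s = 1.0000 + 8.9427 = 9.9427
R = R0 + s = 33 + 9.9427 = 42.9427

42.9427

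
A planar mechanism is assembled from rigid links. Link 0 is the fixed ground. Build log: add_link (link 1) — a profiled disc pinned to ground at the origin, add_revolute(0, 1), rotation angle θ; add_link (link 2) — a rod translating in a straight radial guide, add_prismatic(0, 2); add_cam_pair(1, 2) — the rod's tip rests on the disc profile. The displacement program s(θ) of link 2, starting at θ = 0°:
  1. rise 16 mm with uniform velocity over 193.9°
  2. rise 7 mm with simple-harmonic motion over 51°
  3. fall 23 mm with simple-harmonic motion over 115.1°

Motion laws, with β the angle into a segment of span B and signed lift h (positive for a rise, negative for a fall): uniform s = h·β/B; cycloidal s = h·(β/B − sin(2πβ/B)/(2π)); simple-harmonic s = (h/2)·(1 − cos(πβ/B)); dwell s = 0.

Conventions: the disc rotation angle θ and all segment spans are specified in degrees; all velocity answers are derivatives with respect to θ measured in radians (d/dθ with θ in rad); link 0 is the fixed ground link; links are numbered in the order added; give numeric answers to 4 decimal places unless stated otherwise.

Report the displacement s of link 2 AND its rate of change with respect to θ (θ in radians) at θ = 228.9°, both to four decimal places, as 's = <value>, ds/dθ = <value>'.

seg 1 [0°–193.9°] uniform, h=16: full span → s += 16 → s = 16.0000
seg 2 [193.9°–244.9°] simple-harmonic, h=7: θ=228.9° here. β=35, B=51. 7/2·(1 − cos(π·0.6863)) = 5.4333 → s = 21.4333
velocity in seg [193.9°–244.9°] (simple-harmonic), θ in radians: β = 35° = 0.6109 rad, B = 51° = 0.8901 rad; ds/dθ = (πh/(2B)) sin(πβ/B) = (π·7/(2·0.8901)) sin(π·0.6863) = 10.297441 mm/rad

s = 21.4333, ds/dθ = 10.2974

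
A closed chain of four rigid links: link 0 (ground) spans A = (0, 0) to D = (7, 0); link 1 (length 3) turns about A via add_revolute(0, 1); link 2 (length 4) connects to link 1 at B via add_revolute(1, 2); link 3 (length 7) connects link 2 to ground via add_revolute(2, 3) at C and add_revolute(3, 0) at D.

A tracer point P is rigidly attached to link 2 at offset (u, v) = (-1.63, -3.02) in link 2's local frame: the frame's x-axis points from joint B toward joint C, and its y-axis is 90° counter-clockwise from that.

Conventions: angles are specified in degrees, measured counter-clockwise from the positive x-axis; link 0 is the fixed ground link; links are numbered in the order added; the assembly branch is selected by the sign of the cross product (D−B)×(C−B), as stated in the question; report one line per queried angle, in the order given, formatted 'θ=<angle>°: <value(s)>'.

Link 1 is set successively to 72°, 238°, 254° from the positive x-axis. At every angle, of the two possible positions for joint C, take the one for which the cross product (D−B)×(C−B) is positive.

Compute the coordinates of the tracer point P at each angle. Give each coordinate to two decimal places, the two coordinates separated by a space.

A=(0,0), D=(7.00,0)
θ=72°: B = A + 3.00·(cos72°, sin72°) = (0.9271, 2.8532)
θ=72°: |BD| = 6.7098
θ=72°: circle(B,4.00) ∩ circle(D,7.00): a=0.8958, h=3.8984
θ=72°:   candidates: C₊=(3.3955,6.0006) cross=26.157; C₋=(0.0801,-1.0561) cross=-26.157
θ=72°:   branch + wants cross > 0 → take C=(3.3955,6.0006) (cross=26.157)
θ=72°: ex = (C−B)/|BC| = (0.6171,0.7869); ey = (-0.7869,0.6171)
θ=72°: P = B + -1.63·ex + -3.02·ey = (2.2975,-0.2931)
θ=238°: B = A + 3.00·(cos238°, sin238°) = (-1.5898, -2.5441)
θ=238°: |BD| = 8.9586
θ=238°: circle(B,4.00) ∩ circle(D,7.00): a=2.6375, h=3.0073
θ=238°:   candidates: C₊=(0.0851,1.0883) cross=26.941; C₋=(1.7932,-4.6786) cross=-26.941
θ=238°:   branch + wants cross > 0 → take C=(0.0851,1.0883) (cross=26.941)
θ=238°: ex = (C−B)/|BC| = (0.4187,0.9081); ey = (-0.9081,0.4187)
θ=238°: P = B + -1.63·ex + -3.02·ey = (0.4702,-5.2889)
θ=254°: B = A + 3.00·(cos254°, sin254°) = (-0.8269, -2.8838)
θ=254°: |BD| = 8.3413
θ=254°: circle(B,4.00) ∩ circle(D,7.00): a=2.1925, h=3.3456
θ=254°:   candidates: C₊=(0.0738,1.0135) cross=27.906; C₋=(2.3871,-5.2650) cross=-27.906
θ=254°:   branch + wants cross > 0 → take C=(0.0738,1.0135) (cross=27.906)
θ=254°: ex = (C−B)/|BC| = (0.2252,0.9743); ey = (-0.9743,0.2252)
θ=254°: P = B + -1.63·ex + -3.02·ey = (1.7485,-5.1519)

θ=72°: 2.30 -0.29
θ=238°: 0.47 -5.29
θ=254°: 1.75 -5.15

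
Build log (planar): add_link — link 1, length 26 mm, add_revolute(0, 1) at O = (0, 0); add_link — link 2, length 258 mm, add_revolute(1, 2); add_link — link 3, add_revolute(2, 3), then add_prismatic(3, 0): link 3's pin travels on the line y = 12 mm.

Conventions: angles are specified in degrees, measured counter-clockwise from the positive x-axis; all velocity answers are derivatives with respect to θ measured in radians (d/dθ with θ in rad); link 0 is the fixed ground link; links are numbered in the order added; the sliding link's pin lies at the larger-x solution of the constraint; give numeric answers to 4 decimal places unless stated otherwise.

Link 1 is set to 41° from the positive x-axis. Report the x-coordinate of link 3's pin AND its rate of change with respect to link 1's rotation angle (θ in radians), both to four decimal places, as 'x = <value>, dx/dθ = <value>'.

geometry: r = 26 mm, L = 258 mm, e = 12 mm
crank pin P = (r cos θ, r sin θ) = (19.622449, 17.057535)
h = r sin θ − e = 17.057535 − 12 = 5.057535
x = r cos θ + √(L² − h²) = 19.622449 + 257.950424 = 277.572873
dx/dθ = −r sin θ − h·r cos θ/√(L² − h²) (θ in radians; h = 5.057535) = -17.442265

x = 277.5729, dx/dθ = -17.4423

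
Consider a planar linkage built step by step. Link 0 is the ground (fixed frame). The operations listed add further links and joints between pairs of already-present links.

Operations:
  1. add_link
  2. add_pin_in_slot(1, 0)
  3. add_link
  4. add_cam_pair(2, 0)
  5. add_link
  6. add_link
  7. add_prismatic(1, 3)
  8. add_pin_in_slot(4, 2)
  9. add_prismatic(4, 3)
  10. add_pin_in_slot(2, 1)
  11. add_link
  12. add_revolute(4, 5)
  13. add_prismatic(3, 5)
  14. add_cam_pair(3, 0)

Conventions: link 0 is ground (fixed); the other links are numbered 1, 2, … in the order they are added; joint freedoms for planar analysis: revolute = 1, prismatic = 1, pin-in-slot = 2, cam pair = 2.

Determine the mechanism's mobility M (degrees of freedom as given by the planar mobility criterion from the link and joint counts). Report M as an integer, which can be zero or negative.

(L,J1,J2)=(1,0,0); link0 fixed
link1: (2,0,0)
PS 1-0 [J2]: (2,0,1)
link2: (3,0,1)
C 2-0 [J2]: (3,0,2)
link3: (4,0,2)
link4: (5,0,2)
P 1-3 [J1]: (5,1,2)
PS 4-2 [J2]: (5,1,3)
P 4-3 [J1]: (5,2,3)
PS 2-1 [J2]: (5,2,4)
link5: (6,2,4)
R 4-5 [J1]: (6,3,4)
P 3-5 [J1]: (6,4,4)
C 3-0 [J2]: (6,4,5)
Grübler: 3·5 − 2·4 − 5 = 2

M = 2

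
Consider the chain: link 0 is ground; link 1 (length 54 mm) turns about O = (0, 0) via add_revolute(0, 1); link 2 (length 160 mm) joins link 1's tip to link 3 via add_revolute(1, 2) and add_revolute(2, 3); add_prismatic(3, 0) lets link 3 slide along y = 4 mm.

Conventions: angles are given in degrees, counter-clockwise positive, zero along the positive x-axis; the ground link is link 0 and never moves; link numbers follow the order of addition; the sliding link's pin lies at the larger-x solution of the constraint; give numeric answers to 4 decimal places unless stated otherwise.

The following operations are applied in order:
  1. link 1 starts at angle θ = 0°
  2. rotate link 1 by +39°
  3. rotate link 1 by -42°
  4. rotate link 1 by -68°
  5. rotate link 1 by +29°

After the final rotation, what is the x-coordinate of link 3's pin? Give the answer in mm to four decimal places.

geometry: r = 54 mm, L = 160 mm, e = 4 mm; θ starts at 0°
rotate link 1 by +39°: θ ← 0° +39° = 39°
rotate link 1 by -42°: θ ← 39° -42° = -3°
rotate link 1 by -68°: θ ← -3° -68° = -71°
rotate link 1 by +29°: θ ← -71° +29° = -42°
crank pin P = (r cos θ, r sin θ) = (40.129821, -36.133053)
h = r sin θ − e = -36.133053 − 4 = -40.133053
x = r cos θ + √(L² − h²) = 40.129821 + 154.884919 = 195.014739

195.0147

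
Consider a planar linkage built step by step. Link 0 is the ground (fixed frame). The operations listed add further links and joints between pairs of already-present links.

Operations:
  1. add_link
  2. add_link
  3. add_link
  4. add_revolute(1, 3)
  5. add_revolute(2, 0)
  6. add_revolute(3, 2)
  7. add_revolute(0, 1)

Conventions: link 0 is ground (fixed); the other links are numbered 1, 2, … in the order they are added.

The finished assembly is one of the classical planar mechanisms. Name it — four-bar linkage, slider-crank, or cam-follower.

links: 4 (incl. ground); joints: 4 revolute, 0 prismatic, 0 higher (cam) pair, forming one closed loop
4 links in a single 4R loop → four-bar linkage

four-bar linkage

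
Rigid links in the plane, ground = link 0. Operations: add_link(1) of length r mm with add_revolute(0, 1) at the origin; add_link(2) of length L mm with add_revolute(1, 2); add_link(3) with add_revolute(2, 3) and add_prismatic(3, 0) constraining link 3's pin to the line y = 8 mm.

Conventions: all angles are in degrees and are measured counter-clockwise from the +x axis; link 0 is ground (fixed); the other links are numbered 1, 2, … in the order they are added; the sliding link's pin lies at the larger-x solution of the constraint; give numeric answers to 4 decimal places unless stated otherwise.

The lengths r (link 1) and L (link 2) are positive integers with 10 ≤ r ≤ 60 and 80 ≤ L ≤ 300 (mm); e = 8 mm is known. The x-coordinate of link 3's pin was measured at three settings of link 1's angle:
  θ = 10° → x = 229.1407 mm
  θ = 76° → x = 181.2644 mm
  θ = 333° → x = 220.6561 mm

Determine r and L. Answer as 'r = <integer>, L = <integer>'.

constraint per measurement: (x − r cos θ)² + (r sin θ − e)² = L²
subtracting the θ₁ and θ₂ equations cancels the r² and L² terms:
r = (x₁² − x₂²) / (2[(x₁cos θ₁ + e sin θ₁) − (x₂cos θ₂ + e sin θ₂)]) = 56.0000 → r = 56
L² = (x₁ − r cos θ₁)² + (r sin θ₁ − e)² = 30276.0034 → L = 174.0000 → L = 174
check at θ₃=333°: x = 220.6561 (printed 220.6561) ✓

r = 56, L = 174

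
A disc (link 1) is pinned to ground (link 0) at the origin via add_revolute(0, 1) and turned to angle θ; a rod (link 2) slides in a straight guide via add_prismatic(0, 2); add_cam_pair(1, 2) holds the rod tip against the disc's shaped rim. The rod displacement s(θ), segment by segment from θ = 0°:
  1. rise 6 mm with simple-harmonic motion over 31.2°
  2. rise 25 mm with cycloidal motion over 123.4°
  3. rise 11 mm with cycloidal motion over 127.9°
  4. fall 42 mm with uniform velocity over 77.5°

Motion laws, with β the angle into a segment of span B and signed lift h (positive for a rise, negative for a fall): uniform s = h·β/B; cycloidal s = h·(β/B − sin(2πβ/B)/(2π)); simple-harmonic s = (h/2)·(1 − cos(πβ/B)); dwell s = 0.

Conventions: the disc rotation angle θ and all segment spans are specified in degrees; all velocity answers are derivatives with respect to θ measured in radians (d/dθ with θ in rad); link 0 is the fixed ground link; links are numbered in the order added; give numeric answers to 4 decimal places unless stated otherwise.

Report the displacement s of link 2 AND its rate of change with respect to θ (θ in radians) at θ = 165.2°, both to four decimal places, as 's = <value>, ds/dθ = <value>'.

segment 1 (0° to 31.2°, simple-harmonic, h = 6) is passed completely: s = 0.0000 + (6) = 6.0000
segment 2 (31.2° to 154.6°, cycloidal, h = 25) is passed completely: s = 6.0000 + (25) = 31.0000
θ = 165.2° falls in segment 3 (154.6° to 282.5°, cycloidal, h = 11): β = 165.2 − 154.6 = 10.6°, B = 127.9°; Δs = 11·(0.0829 − sin(2π·0.0829)/(2π)) = 0.0406; s = 31.0000 + 0.0406 = 31.0406
velocity in seg [154.6°–282.5°] (cycloidal), θ in radians: β = 10.6° = 0.1850 rad, B = 127.9° = 2.2323 rad; ds/dθ = (h/B)(1 − cos(2πβ/B)) = (11/2.2323)(1 − cos(2π·0.0829)) = 0.653144 mm/rad

s = 31.0406, ds/dθ = 0.6531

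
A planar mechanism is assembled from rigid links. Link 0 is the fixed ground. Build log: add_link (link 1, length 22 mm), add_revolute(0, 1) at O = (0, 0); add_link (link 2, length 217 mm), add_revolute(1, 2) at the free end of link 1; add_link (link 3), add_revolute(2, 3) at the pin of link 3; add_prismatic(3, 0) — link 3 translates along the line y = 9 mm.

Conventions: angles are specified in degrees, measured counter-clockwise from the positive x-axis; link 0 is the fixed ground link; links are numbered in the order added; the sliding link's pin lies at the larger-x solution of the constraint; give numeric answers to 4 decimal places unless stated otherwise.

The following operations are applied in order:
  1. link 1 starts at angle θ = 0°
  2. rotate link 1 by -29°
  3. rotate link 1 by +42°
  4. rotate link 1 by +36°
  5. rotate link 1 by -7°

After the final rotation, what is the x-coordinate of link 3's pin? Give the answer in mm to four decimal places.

geometry: r = 22 mm, L = 217 mm, e = 9 mm; θ starts at 0°
rotate link 1 by -29°: θ ← 0° -29° = -29°
rotate link 1 by +42°: θ ← -29° +42° = 13°
rotate link 1 by +36°: θ ← 13° +36° = 49°
rotate link 1 by -7°: θ ← 49° -7° = 42°
crank pin P = (r cos θ, r sin θ) = (16.349186, 14.720873)
h = r sin θ − e = 14.720873 − 9 = 5.720873
x = r cos θ + √(L² − h²) = 16.349186 + 216.924576 = 233.273762

233.2738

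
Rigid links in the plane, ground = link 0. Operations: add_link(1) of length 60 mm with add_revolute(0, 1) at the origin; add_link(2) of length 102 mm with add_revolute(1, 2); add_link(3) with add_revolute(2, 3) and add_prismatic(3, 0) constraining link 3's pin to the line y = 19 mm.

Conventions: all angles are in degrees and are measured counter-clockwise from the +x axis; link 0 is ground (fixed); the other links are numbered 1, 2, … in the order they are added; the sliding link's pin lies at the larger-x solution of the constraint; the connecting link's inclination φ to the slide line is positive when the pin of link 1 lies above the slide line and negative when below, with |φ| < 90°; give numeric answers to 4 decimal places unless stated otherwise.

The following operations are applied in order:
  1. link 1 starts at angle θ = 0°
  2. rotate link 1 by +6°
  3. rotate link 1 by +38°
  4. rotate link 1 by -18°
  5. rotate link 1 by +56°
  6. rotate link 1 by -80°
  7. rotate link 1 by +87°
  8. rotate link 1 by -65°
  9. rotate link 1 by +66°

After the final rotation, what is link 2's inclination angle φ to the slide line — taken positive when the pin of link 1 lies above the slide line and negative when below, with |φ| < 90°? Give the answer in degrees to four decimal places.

geometry: r = 60 mm, L = 102 mm, e = 19 mm; θ starts at 0°
rotate link 1 by +6°: θ ← 0° +6° = 6°
rotate link 1 by +38°: θ ← 6° +38° = 44°
rotate link 1 by -18°: θ ← 44° -18° = 26°
rotate link 1 by +56°: θ ← 26° +56° = 82°
rotate link 1 by -80°: θ ← 82° -80° = 2°
rotate link 1 by +87°: θ ← 2° +87° = 89°
rotate link 1 by -65°: θ ← 89° -65° = 24°
rotate link 1 by +66°: θ ← 24° +66° = 90°
h = r sin θ − e = 60.000000 − 19 = 41.000000
sin φ = h / L = 41.000000 / 102 = 0.40196078
φ = arcsin(0.40196078) = 23.700814°

23.7008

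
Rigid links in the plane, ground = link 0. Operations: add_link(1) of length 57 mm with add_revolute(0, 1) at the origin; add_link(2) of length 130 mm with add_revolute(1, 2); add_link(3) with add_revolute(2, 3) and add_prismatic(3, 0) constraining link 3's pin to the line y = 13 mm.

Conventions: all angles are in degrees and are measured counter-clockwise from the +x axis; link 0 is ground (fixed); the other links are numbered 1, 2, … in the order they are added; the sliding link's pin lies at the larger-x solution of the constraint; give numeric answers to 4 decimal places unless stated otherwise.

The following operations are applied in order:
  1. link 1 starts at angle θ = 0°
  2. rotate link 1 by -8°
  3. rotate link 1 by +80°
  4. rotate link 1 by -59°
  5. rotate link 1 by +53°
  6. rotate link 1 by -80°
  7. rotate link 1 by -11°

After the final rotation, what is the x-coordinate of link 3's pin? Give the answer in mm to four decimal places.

geometry: r = 57 mm, L = 130 mm, e = 13 mm; θ starts at 0°
rotate link 1 by -8°: θ ← 0° -8° = -8°
rotate link 1 by +80°: θ ← -8° +80° = 72°
rotate link 1 by -59°: θ ← 72° -59° = 13°
rotate link 1 by +53°: θ ← 13° +53° = 66°
rotate link 1 by -80°: θ ← 66° -80° = -14°
rotate link 1 by -11°: θ ← -14° -11° = -25°
crank pin P = (r cos θ, r sin θ) = (51.659544, -24.089241)
h = r sin θ − e = -24.089241 − 13 = -37.089241
x = r cos θ + √(L² − h²) = 51.659544 + 124.596903 = 176.256447

176.2564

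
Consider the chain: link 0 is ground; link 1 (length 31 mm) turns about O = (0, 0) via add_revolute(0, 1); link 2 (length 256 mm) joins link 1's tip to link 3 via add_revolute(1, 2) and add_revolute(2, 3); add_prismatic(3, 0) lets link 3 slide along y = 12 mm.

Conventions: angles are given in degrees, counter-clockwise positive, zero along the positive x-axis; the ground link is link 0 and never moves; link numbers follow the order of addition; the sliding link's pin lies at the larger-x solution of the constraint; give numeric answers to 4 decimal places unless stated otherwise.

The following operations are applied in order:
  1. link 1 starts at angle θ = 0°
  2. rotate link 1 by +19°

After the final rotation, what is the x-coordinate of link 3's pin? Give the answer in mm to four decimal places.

geometry: r = 31 mm, L = 256 mm, e = 12 mm; θ starts at 0°
rotate link 1 by +19°: θ ← 0° +19° = 19°
crank pin P = (r cos θ, r sin θ) = (29.311076, 10.092613)
h = r sin θ − e = 10.092613 − 12 = -1.907387
x = r cos θ + √(L² − h²) = 29.311076 + 255.992894 = 285.303970

285.3040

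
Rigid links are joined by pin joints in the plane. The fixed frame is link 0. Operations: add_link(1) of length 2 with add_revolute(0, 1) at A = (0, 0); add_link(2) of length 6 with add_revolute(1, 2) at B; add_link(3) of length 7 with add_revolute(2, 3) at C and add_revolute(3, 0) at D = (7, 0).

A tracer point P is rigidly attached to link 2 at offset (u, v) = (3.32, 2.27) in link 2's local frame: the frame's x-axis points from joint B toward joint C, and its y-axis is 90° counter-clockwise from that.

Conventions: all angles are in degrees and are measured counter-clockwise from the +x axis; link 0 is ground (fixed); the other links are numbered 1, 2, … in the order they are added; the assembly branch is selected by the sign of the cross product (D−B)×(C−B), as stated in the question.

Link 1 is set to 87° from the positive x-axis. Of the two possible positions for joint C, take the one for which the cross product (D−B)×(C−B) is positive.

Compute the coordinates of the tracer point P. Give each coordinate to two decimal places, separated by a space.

A=(0,0), D=(7.00,0)
B = A + 2.00·(cos87°, sin87°) = (0.1047, 1.9973)
|BD| = 7.1788
circle(B,6.00) ∩ circle(D,7.00): a=2.6839, h=5.3662
  candidates: C₊=(4.1756,6.4049) cross=38.523; C₋=(1.1897,-3.9038) cross=-38.523
  branch + wants cross > 0 → take C=(4.1756,6.4049) (cross=38.523)
ex = (C−B)/|BC| = (0.6785,0.7346); ey = (-0.7346,0.6785)
P = B + 3.32·ex + 2.27·ey = (0.6897,5.9763)

0.69 5.98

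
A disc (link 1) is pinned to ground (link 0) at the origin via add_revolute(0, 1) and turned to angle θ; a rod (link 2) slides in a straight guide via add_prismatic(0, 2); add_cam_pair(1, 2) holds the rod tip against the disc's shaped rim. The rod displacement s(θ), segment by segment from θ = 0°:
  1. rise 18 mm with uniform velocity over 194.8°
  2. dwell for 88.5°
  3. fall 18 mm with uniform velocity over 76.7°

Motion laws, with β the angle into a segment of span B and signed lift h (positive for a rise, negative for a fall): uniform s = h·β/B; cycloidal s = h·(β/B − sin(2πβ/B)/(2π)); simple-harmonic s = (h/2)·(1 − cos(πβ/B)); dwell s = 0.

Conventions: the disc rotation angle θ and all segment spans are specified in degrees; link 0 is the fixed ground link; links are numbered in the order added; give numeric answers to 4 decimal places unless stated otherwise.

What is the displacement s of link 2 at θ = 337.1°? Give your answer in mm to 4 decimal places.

segment 1 (0° to 194.8°, uniform, h = 18) is passed completely: s = 0.0000 + (18) = 18.0000
segment 2 (194.8° to 283.3°, dwell): s unchanged at 18.0000
θ = 337.1° falls in segment 3 (283.3° to 360°, uniform, h = -18): β = 337.1 − 283.3 = 53.8°, B = 76.7°; Δs = -18·53.8/76.7 = -12.6258; s = 18.0000 − 12.6258 = 5.3742

5.3742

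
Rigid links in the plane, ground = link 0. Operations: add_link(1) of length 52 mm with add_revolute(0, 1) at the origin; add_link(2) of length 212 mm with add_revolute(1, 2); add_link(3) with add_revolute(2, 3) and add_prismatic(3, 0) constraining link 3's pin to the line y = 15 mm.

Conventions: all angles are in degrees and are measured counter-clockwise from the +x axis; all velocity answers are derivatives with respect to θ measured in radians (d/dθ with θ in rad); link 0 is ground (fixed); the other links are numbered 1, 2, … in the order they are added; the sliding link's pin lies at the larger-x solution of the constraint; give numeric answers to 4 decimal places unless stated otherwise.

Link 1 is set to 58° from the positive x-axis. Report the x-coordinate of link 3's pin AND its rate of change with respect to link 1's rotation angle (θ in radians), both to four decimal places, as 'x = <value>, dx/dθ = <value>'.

geometry: r = 52 mm, L = 212 mm, e = 15 mm
crank pin P = (r cos θ, r sin θ) = (27.555802, 44.098501)
h = r sin θ − e = 44.098501 − 15 = 29.098501
x = r cos θ + √(L² − h²) = 27.555802 + 209.993517 = 237.549319
dx/dθ = −r sin θ − h·r cos θ/√(L² − h²) (θ in radians; h = 29.098501) = -47.916869

x = 237.5493, dx/dθ = -47.9169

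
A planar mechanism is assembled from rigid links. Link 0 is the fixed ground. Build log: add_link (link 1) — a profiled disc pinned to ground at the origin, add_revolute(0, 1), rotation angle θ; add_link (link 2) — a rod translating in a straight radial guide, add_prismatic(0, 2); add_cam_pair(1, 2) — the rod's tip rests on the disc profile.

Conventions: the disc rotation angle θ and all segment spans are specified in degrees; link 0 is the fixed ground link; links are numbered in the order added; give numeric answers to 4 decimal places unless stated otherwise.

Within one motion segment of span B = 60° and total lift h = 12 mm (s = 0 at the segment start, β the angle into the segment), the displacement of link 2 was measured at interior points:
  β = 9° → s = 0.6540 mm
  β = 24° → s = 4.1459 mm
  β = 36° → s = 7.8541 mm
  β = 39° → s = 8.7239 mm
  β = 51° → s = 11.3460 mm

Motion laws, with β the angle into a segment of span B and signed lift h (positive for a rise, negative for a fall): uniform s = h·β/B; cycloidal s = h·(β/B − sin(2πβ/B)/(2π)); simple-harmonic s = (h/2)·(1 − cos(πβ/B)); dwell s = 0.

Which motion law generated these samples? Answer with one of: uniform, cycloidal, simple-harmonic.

candidates at β/B = r: uniform s = h·r (linear in β); cycloidal s = h·(r − sin(2πr)/(2π)); simple-harmonic s = (h/2)(1 − cos(πr))
β=9°: printed 0.6540 | uniform 1.8000, cycloidal 0.2549, simple-harmonic 0.6540
β=24°: printed 4.1459 | uniform 4.8000, cycloidal 3.6774, simple-harmonic 4.1459
β=36°: printed 7.8541 | uniform 7.2000, cycloidal 8.3226, simple-harmonic 7.8541
β=39°: printed 8.7239 | uniform 7.8000, cycloidal 9.3451, simple-harmonic 8.7239
β=51°: printed 11.3460 | uniform 10.2000, cycloidal 11.7451, simple-harmonic 11.3460
only one law matches every sample → simple-harmonic

simple-harmonic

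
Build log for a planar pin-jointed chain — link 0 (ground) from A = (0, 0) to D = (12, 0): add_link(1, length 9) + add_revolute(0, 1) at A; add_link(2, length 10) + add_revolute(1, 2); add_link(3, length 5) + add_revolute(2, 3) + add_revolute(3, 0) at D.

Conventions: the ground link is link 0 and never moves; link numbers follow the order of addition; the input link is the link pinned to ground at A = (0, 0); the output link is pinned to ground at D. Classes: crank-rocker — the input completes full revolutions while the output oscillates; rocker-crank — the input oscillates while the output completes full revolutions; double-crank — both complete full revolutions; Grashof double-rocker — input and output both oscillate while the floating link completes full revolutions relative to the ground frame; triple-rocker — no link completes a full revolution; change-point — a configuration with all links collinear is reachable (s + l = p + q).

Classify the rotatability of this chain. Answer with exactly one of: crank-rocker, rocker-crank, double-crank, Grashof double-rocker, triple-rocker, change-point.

lengths: ground=12, input=9, coupler=10, output=5
sorted: s=5 (shortest), l=12 (longest), p+q=19
s + l = 17 vs p + q = 19
s + l < p + q (Grashof) with shortest = output link → rocker-crank

rocker-crank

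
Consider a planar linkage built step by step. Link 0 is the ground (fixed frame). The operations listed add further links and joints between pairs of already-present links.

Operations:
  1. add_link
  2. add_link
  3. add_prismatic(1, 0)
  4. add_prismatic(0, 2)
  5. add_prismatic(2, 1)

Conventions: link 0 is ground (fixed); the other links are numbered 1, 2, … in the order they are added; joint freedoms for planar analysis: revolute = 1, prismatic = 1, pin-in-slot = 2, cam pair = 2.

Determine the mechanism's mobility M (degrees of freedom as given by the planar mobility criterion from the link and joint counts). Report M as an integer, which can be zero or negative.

link 0 = ground. State L|J1|J2 = 1|0|0
+link1  2|0|0
+link2  3|0|0
P(1,0) f=1→J1  3|1|0
P(0,2) f=1→J1  3|2|0
P(2,1) f=1→J1  3|3|0
M = 3(3−1)−2·3−0 = 6−6−0 = 0

M = 0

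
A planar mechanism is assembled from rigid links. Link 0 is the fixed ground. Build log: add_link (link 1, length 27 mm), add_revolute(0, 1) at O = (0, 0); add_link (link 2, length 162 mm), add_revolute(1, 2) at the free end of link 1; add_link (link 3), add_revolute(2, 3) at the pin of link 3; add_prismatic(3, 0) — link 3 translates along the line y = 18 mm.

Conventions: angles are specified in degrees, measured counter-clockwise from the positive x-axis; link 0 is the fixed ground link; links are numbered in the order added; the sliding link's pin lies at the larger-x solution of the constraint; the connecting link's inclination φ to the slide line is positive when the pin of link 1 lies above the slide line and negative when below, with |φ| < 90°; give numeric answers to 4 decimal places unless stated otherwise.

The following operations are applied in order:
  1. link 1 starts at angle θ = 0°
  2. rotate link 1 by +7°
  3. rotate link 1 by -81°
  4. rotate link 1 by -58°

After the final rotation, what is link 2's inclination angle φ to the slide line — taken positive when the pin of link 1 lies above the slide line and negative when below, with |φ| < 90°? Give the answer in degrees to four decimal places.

geometry: r = 27 mm, L = 162 mm, e = 18 mm; θ starts at 0°
rotate link 1 by +7°: θ ← 0° +7° = 7°
rotate link 1 by -81°: θ ← 7° -81° = -74°
rotate link 1 by -58°: θ ← -74° -58° = -132°
h = r sin θ − e = -20.064910 − 18 = -38.064910
sin φ = h / L = -38.064910 / 162 = -0.23496858
φ = arcsin(-0.23496858) = -13.589771°

-13.5898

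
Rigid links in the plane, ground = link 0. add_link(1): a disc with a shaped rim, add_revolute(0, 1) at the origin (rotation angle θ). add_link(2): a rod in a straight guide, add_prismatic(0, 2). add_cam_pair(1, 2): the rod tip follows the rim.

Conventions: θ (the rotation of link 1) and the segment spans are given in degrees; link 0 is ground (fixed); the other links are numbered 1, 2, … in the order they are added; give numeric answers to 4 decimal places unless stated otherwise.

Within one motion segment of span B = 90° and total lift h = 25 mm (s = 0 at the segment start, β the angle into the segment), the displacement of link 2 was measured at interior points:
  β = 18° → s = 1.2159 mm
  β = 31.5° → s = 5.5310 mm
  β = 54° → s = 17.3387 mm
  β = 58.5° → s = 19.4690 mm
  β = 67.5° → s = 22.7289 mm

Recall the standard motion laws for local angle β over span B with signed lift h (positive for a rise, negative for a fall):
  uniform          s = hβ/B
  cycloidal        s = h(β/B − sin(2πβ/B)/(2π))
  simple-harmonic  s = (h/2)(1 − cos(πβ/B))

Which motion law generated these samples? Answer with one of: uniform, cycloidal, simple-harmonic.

candidates at β/B = r: uniform s = h·r (linear in β); cycloidal s = h·(r − sin(2πr)/(2π)); simple-harmonic s = (h/2)(1 − cos(πr))
β=18°: printed 1.2159 | uniform 5.0000, cycloidal 1.2159, simple-harmonic 2.3873
β=31.5°: printed 5.5310 | uniform 8.7500, cycloidal 5.5310, simple-harmonic 6.8251
β=54°: printed 17.3387 | uniform 15.0000, cycloidal 17.3387, simple-harmonic 16.3627
β=58.5°: printed 19.4690 | uniform 16.2500, cycloidal 19.4690, simple-harmonic 18.1749
β=67.5°: printed 22.7289 | uniform 18.7500, cycloidal 22.7289, simple-harmonic 21.3388
only one law matches every sample → cycloidal

cycloidal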